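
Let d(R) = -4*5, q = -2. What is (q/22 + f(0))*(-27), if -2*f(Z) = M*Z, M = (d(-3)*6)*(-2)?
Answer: 27/11 ≈ 2.4545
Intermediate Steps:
d(R) = -20
M = 240 (M = -20*6*(-2) = -120*(-2) = 240)
f(Z) = -120*Z
(q/22 + f(0))*(-27) = (-2/22 - 120*0)*(-27) = (-2*1/22 + 0)*(-27) = (-1/11 + 0)*(-27) = -1/11*(-27) = 27/11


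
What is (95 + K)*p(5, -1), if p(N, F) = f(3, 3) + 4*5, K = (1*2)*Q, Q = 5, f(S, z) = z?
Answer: 2415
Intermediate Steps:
K = 10 (K = (1*2)*5 = 2*5 = 10)
p(N, F) = 23 (p(N, F) = 3 + 4*5 = 3 + 20 = 23)
(95 + K)*p(5, -1) = (95 + 10)*23 = 105*23 = 2415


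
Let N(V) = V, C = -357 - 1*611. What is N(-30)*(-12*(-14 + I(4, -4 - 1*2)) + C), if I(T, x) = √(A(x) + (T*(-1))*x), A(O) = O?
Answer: 24000 + 1080*√2 ≈ 25527.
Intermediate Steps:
C = -968 (C = -357 - 611 = -968)
I(T, x) = √(x - T*x) (I(T, x) = √(x + (T*(-1))*x) = √(x + (-T)*x) = √(x - T*x))
N(-30)*(-12*(-14 + I(4, -4 - 1*2)) + C) = -30*(-12*(-14 + √((-4 - 1*2)*(1 - 1*4))) - 968) = -30*(-12*(-14 + √((-4 - 2)*(1 - 4))) - 968) = -30*(-12*(-14 + √(-6*(-3))) - 968) = -30*(-12*(-14 + √18) - 968) = -30*(-12*(-14 + 3*√2) - 968) = -30*((168 - 36*√2) - 968) = -30*(-800 - 36*√2) = 24000 + 1080*√2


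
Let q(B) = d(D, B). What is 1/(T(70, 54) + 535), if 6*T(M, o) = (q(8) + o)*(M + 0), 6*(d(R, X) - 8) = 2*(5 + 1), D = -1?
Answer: 3/3845 ≈ 0.00078023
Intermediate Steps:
d(R, X) = 10 (d(R, X) = 8 + (2*(5 + 1))/6 = 8 + (2*6)/6 = 8 + (1/6)*12 = 8 + 2 = 10)
q(B) = 10
T(M, o) = M*(10 + o)/6 (T(M, o) = ((10 + o)*(M + 0))/6 = ((10 + o)*M)/6 = (M*(10 + o))/6 = M*(10 + o)/6)
1/(T(70, 54) + 535) = 1/((1/6)*70*(10 + 54) + 535) = 1/((1/6)*70*64 + 535) = 1/(2240/3 + 535) = 1/(3845/3) = 3/3845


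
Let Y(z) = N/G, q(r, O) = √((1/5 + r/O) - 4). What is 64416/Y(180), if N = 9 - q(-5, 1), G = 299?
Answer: 866717280/449 + 38520768*I*√55/449 ≈ 1.9303e+6 + 6.3625e+5*I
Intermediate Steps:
q(r, O) = √(-19/5 + r/O) (q(r, O) = √((1*(⅕) + r/O) - 4) = √((⅕ + r/O) - 4) = √(-19/5 + r/O))
N = 9 - 2*I*√55/5 (N = 9 - √(-95 + 25*(-5)/1)/5 = 9 - √(-95 + 25*(-5)*1)/5 = 9 - √(-95 - 125)/5 = 9 - √(-220)/5 = 9 - 2*I*√55/5 ≈ 9.0 - 2.9665*I)
Y(z) = 9/299 - 2*I*√55/1495 (Y(z) = (9 - 2*I*√55/5)/299 = (9 - 2*I*√55/5)*(1/299) = 9/299 - 2*I*√55/1495)
64416/Y(180) = 64416/(9/299 - 2*I*√55/1495)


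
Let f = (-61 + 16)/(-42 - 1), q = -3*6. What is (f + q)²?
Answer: 531441/1849 ≈ 287.42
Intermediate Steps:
q = -18
f = 45/43 (f = -45/(-43) = -45*(-1/43) = 45/43 ≈ 1.0465)
(f + q)² = (45/43 - 18)² = (-729/43)² = 531441/1849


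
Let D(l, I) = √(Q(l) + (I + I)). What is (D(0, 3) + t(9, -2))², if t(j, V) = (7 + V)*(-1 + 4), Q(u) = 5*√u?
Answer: (15 + √6)² ≈ 304.48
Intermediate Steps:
D(l, I) = √(2*I + 5*√l) (D(l, I) = √(5*√l + (I + I)) = √(5*√l + 2*I) = √(2*I + 5*√l))
t(j, V) = 21 + 3*V (t(j, V) = (7 + V)*3 = 21 + 3*V)
(D(0, 3) + t(9, -2))² = (√(2*3 + 5*√0) + (21 + 3*(-2)))² = (√(6 + 5*0) + (21 - 6))² = (√(6 + 0) + 15)² = (√6 + 15)² = (15 + √6)²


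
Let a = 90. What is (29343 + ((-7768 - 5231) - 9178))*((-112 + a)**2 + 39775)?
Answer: 288495994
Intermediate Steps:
(29343 + ((-7768 - 5231) - 9178))*((-112 + a)**2 + 39775) = (29343 + ((-7768 - 5231) - 9178))*((-112 + 90)**2 + 39775) = (29343 + (-12999 - 9178))*((-22)**2 + 39775) = (29343 - 22177)*(484 + 39775) = 7166*40259 = 288495994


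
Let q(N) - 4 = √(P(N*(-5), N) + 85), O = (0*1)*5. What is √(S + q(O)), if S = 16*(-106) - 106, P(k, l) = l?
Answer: √(-1798 + √85) ≈ 42.294*I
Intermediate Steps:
O = 0 (O = 0*5 = 0)
S = -1802 (S = -1696 - 106 = -1802)
q(N) = 4 + √(85 + N) (q(N) = 4 + √(N + 85) = 4 + √(85 + N))
√(S + q(O)) = √(-1802 + (4 + √(85 + 0))) = √(-1802 + (4 + √85)) = √(-1798 + √85)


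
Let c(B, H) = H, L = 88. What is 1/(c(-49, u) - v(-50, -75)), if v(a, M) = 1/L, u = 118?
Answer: 88/10383 ≈ 0.0084754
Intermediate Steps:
v(a, M) = 1/88
1/(c(-49, u) - v(-50, -75)) = 1/(118 - 1*1/88) = 1/(118 - 1/88) = 1/(10383/88) = 88/10383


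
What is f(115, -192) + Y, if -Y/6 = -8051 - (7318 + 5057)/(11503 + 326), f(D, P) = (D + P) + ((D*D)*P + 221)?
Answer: -9821002500/3943 ≈ -2.4907e+6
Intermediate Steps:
f(D, P) = 221 + D + P + P*D² (f(D, P) = (D + P) + (D²*P + 221) = (D + P) + (P*D² + 221) = (D + P) + (221 + P*D²) = 221 + D + P + P*D²)
Y = 190495308/3943 (Y = -6*(-8051 - (7318 + 5057)/(11503 + 326)) = -6*(-8051 - 12375/11829) = -6*(-8051 - 1*4125/3943) = -6*(-8051 - 4125/3943) = -6*(-31749218/3943) = 190495308/3943 ≈ 48312.)
f(115, -192) + Y = (221 + 115 - 192 - 192*115²) + 190495308/3943 = (221 + 115 - 192 - 192*13225) + 190495308/3943 = (221 + 115 - 192 - 2539200) + 190495308/3943 = -2539056 + 190495308/3943 = -9821002500/3943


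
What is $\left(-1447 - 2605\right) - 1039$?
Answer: $-5091$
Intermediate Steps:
$\left(-1447 - 2605\right) - 1039 = -4052 - 1039 = -5091$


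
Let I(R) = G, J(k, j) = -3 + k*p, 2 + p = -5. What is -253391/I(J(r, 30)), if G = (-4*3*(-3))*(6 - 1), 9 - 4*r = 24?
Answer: -253391/180 ≈ -1407.7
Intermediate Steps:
p = -7 (p = -2 - 5 = -7)
r = -15/4 (r = 9/4 - ¼*24 = 9/4 - 6 = -15/4 ≈ -3.7500)
J(k, j) = -3 - 7*k (J(k, j) = -3 + k*(-7) = -3 - 7*k)
G = 180 (G = -12*(-3)*5 = 36*5 = 180)
I(R) = 180
-253391/I(J(r, 30)) = -253391/180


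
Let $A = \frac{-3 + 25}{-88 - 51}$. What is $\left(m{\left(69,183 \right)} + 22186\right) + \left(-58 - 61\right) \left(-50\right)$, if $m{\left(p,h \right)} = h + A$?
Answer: $\frac{3936319}{139} \approx 28319.0$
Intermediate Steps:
$A = - \frac{22}{139}$ ($A = \frac{22}{-139} = 22 \left(- \frac{1}{139}\right) = - \frac{22}{139} \approx -0.15827$)
$m{\left(p,h \right)} = - \frac{22}{139} + h$ ($m{\left(p,h \right)} = h - \frac{22}{139} = - \frac{22}{139} + h$)
$\left(m{\left(69,183 \right)} + 22186\right) + \left(-58 - 61\right) \left(-50\right) = \left(\left(- \frac{22}{139} + 183\right) + 22186\right) + \left(-58 - 61\right) \left(-50\right) = \left(\frac{25415}{139} + 22186\right) - -5950 = \frac{3109269}{139} + 5950 = \frac{3936319}{139}$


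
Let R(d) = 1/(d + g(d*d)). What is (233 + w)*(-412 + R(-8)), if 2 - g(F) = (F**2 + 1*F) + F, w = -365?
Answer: 38340742/705 ≈ 54384.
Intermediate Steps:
g(F) = 2 - F**2 - 2*F (g(F) = 2 - ((F**2 + 1*F) + F) = 2 - ((F**2 + F) + F) = 2 - ((F + F**2) + F) = 2 - (F**2 + 2*F) = 2 + (-F**2 - 2*F) = 2 - F**2 - 2*F)
R(d) = 1/(2 + d - d**4 - 2*d**2) (R(d) = 1/(d + (2 - (d*d)**2 - 2*d*d)) = 1/(d + (2 - (d**2)**2 - 2*d**2)) = 1/(d + (2 - d**4 - 2*d**2)) = 1/(2 + d - d**4 - 2*d**2))
(233 + w)*(-412 + R(-8)) = (233 - 365)*(-412 + 1/(2 - 8 - 1*(-8)**4 - 2*(-8)**2)) = -132*(-412 + 1/(2 - 8 - 1*4096 - 2*64)) = -132*(-412 + 1/(2 - 8 - 4096 - 128)) = -132*(-412 + 1/(-4230)) = -132*(-412 - 1/4230) = -132*(-1742761/4230) = 38340742/705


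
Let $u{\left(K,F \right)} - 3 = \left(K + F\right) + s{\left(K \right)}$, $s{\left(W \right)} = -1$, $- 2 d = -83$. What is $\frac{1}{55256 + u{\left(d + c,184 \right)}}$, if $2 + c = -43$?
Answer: $\frac{2}{110877} \approx 1.8038 \cdot 10^{-5}$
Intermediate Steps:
$c = -45$ ($c = -2 - 43 = -45$)
$d = \frac{83}{2}$ ($d = \left(- \frac{1}{2}\right) \left(-83\right) = \frac{83}{2} \approx 41.5$)
$u{\left(K,F \right)} = 2 + F + K$ ($u{\left(K,F \right)} = 3 - \left(1 - F - K\right) = 3 + \left(-1 + F + K\right) = 2 + F + K$)
$\frac{1}{55256 + u{\left(d + c,184 \right)}} = \frac{1}{55256 + \left(2 + 184 + \left(\frac{83}{2} - 45\right)\right)} = \frac{1}{55256 + \left(2 + 184 - \frac{7}{2}\right)} = \frac{1}{55256 + \frac{365}{2}} = \frac{1}{\frac{110877}{2}} = \frac{2}{110877}$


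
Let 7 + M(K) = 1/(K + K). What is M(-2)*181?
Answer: -5249/4 ≈ -1312.3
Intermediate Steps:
M(K) = -7 + 1/(2*K) (M(K) = -7 + 1/(K + K) = -7 + 1/(2*K))
M(-2)*181 = (-7 + (½)/(-2))*181 = (-7 + (½)*(-½))*181 = (-7 - ¼)*181 = -29/4*181 = -5249/4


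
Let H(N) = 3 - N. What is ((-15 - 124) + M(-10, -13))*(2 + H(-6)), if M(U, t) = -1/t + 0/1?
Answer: -19866/13 ≈ -1528.2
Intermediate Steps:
M(U, t) = -1/t (M(U, t) = -1/t + 0*1 = -1/t + 0 = -1/t)
((-15 - 124) + M(-10, -13))*(2 + H(-6)) = ((-15 - 124) - 1/(-13))*(2 + (3 - 1*(-6))) = (-139 - 1*(-1/13))*(2 + (3 + 6)) = (-139 + 1/13)*(2 + 9) = -1806/13*11 = -19866/13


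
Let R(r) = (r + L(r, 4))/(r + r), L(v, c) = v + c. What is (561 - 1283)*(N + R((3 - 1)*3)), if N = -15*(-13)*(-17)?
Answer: 7177402/3 ≈ 2.3925e+6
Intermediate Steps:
L(v, c) = c + v
R(r) = (4 + 2*r)/(2*r) (R(r) = (r + (4 + r))/(r + r) = (4 + 2*r)/((2*r)) = (4 + 2*r)*(1/(2*r)) = (4 + 2*r)/(2*r))
N = -3315 (N = 195*(-17) = -3315)
(561 - 1283)*(N + R((3 - 1)*3)) = (561 - 1283)*(-3315 + (2 + (3 - 1)*3)/(((3 - 1)*3))) = -722*(-3315 + (2 + 2*3)/((2*3))) = -722*(-3315 + (2 + 6)/6) = -722*(-3315 + (⅙)*8) = -722*(-3315 + 4/3) = -722*(-9941/3) = 7177402/3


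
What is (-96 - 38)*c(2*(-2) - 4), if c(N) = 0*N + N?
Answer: 1072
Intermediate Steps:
c(N) = N (c(N) = 0 + N = N)
(-96 - 38)*c(2*(-2) - 4) = (-96 - 38)*(2*(-2) - 4) = -134*(-4 - 4) = -134*(-8) = 1072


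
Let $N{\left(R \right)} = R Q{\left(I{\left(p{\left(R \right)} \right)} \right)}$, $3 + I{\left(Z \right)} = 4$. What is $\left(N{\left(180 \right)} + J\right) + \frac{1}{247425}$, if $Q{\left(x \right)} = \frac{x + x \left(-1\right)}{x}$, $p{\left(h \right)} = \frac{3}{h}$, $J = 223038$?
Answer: $\frac{55185177151}{247425} \approx 2.2304 \cdot 10^{5}$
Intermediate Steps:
$I{\left(Z \right)} = 1$ ($I{\left(Z \right)} = -3 + 4 = 1$)
$Q{\left(x \right)} = 0$ ($Q{\left(x \right)} = \frac{x - x}{x} = \frac{0}{x} = 0$)
$N{\left(R \right)} = 0$ ($N{\left(R \right)} = R 0 = 0$)
$\left(N{\left(180 \right)} + J\right) + \frac{1}{247425} = \left(0 + 223038\right) + \frac{1}{247425} = 223038 + \frac{1}{247425} = \frac{55185177151}{247425}$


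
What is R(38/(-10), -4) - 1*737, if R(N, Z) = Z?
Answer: -741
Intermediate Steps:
R(38/(-10), -4) - 1*737 = -4 - 1*737 = -4 - 737 = -741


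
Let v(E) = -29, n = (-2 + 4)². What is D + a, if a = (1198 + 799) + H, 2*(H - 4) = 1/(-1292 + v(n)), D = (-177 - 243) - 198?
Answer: 3653885/2642 ≈ 1383.0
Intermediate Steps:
n = 4 (n = 2² = 4)
D = -618 (D = -420 - 198 = -618)
H = 10567/2642 (H = 4 + 1/(2*(-1292 - 29)) = 4 + (½)/(-1321) = 4 + (½)*(-1/1321) = 4 - 1/2642 = 10567/2642 ≈ 3.9996)
a = 5286641/2642 (a = (1198 + 799) + 10567/2642 = 1997 + 10567/2642 = 5286641/2642 ≈ 2001.0)
D + a = -618 + 5286641/2642 = 3653885/2642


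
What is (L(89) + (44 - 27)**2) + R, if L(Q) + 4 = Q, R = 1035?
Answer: 1409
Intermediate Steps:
L(Q) = -4 + Q
(L(89) + (44 - 27)**2) + R = ((-4 + 89) + (44 - 27)**2) + 1035 = (85 + 17**2) + 1035 = (85 + 289) + 1035 = 374 + 1035 = 1409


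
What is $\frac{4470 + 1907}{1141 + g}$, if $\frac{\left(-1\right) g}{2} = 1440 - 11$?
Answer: $- \frac{6377}{1717} \approx -3.714$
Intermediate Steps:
$g = -2858$ ($g = - 2 \left(1440 - 11\right) = \left(-2\right) 1429 = -2858$)
$\frac{4470 + 1907}{1141 + g} = \frac{4470 + 1907}{1141 - 2858} = \frac{6377}{-1717} = 6377 \left(- \frac{1}{1717}\right) = - \frac{6377}{1717}$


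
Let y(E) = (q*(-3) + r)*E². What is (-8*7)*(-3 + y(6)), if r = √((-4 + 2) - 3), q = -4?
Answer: -24024 - 2016*I*√5 ≈ -24024.0 - 4507.9*I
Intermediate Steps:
r = I*√5 (r = √(-2 - 3) = √(-5) = I*√5 ≈ 2.2361*I)
y(E) = E²*(12 + I*√5) (y(E) = (-4*(-3) + I*√5)*E² = (12 + I*√5)*E² = E²*(12 + I*√5))
(-8*7)*(-3 + y(6)) = (-8*7)*(-3 + 6²*(12 + I*√5)) = -56*(-3 + 36*(12 + I*√5)) = -56*(-3 + (432 + 36*I*√5)) = -56*(429 + 36*I*√5) = -24024 - 2016*I*√5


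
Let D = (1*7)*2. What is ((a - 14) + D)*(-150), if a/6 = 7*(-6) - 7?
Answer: 44100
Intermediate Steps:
a = -294 (a = 6*(7*(-6) - 7) = 6*(-42 - 7) = 6*(-49) = -294)
D = 14 (D = 7*2 = 14)
((a - 14) + D)*(-150) = ((-294 - 14) + 14)*(-150) = (-308 + 14)*(-150) = -294*(-150) = 44100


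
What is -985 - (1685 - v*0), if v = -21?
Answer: -2670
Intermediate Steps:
-985 - (1685 - v*0) = -985 - (1685 - (-21)*0) = -985 - (1685 - 1*0) = -985 - (1685 + 0) = -985 - 1*1685 = -985 - 1685 = -2670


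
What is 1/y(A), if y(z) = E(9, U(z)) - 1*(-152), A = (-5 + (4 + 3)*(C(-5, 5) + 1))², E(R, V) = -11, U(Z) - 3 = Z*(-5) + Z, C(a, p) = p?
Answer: 1/141 ≈ 0.0070922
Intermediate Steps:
U(Z) = 3 - 4*Z (U(Z) = 3 + (Z*(-5) + Z) = 3 + (-5*Z + Z) = 3 - 4*Z)
A = 1369 (A = (-5 + (4 + 3)*(5 + 1))² = (-5 + 7*6)² = (-5 + 42)² = 37² = 1369)
y(z) = 141 (y(z) = -11 - 1*(-152) = -11 + 152 = 141)
1/y(A) = 1/141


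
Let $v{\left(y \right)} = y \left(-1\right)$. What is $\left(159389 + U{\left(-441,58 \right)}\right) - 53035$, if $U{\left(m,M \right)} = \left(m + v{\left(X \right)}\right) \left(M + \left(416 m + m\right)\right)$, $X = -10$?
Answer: $79340963$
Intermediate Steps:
$v{\left(y \right)} = - y$
$U{\left(m,M \right)} = \left(10 + m\right) \left(M + 417 m\right)$ ($U{\left(m,M \right)} = \left(m - -10\right) \left(M + \left(416 m + m\right)\right) = \left(m + 10\right) \left(M + 417 m\right) = \left(10 + m\right) \left(M + 417 m\right)$)
$\left(159389 + U{\left(-441,58 \right)}\right) - 53035 = \left(159389 + \left(10 \cdot 58 + 417 \left(-441\right)^{2} + 4170 \left(-441\right) + 58 \left(-441\right)\right)\right) - 53035 = \left(159389 + \left(580 + 417 \cdot 194481 - 1838970 - 25578\right)\right) - 53035 = \left(159389 + \left(580 + 81098577 - 1838970 - 25578\right)\right) - 53035 = \left(159389 + 79234609\right) - 53035 = 79393998 - 53035 = 79340963$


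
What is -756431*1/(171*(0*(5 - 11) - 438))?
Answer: 756431/74898 ≈ 10.099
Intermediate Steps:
-756431*1/(171*(0*(5 - 11) - 438)) = -756431*1/(171*(0*(-6) - 438)) = -756431*1/(171*(0 - 438)) = -756431/((-438*171)) = -756431/(-74898) = -756431*(-1/74898) = 756431/74898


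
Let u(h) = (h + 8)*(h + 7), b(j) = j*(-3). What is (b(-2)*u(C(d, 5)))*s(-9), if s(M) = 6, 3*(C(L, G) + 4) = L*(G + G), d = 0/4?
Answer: 432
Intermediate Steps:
d = 0 (d = 0*(¼) = 0)
C(L, G) = -4 + 2*G*L/3 (C(L, G) = -4 + (L*(G + G))/3 = -4 + (L*(2*G))/3 = -4 + (2*G*L)/3 = -4 + 2*G*L/3)
b(j) = -3*j
u(h) = (7 + h)*(8 + h) (u(h) = (8 + h)*(7 + h) = (7 + h)*(8 + h))
(b(-2)*u(C(d, 5)))*s(-9) = ((-3*(-2))*(56 + (-4 + (⅔)*5*0)² + 15*(-4 + (⅔)*5*0)))*6 = (6*(56 + (-4 + 0)² + 15*(-4 + 0)))*6 = (6*(56 + (-4)² + 15*(-4)))*6 = (6*(56 + 16 - 60))*6 = (6*12)*6 = 72*6 = 432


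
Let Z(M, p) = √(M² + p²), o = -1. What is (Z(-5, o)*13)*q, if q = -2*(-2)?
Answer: 52*√26 ≈ 265.15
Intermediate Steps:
q = 4
(Z(-5, o)*13)*q = (√((-5)² + (-1)²)*13)*4 = (√(25 + 1)*13)*4 = (√26*13)*4 = (13*√26)*4 = 52*√26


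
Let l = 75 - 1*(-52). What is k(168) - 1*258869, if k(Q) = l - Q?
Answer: -258910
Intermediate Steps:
l = 127 (l = 75 + 52 = 127)
k(Q) = 127 - Q
k(168) - 1*258869 = (127 - 1*168) - 1*258869 = (127 - 168) - 258869 = -41 - 258869 = -258910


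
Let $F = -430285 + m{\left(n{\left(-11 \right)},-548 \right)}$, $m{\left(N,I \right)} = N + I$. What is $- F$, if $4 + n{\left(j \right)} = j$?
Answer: $430848$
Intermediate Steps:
$n{\left(j \right)} = -4 + j$
$m{\left(N,I \right)} = I + N$
$F = -430848$ ($F = -430285 - 563 = -430848$)
$- F = \left(-1\right) \left(-430848\right) = 430848$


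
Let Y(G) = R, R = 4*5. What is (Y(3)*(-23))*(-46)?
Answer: 21160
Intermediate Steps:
R = 20
Y(G) = 20
(Y(3)*(-23))*(-46) = (20*(-23))*(-46) = -460*(-46) = 21160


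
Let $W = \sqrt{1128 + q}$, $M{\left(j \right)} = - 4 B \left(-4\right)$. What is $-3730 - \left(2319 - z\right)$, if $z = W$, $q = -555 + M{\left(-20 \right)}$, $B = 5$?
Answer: $-6049 + \sqrt{653} \approx -6023.4$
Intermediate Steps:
$M{\left(j \right)} = 80$ ($M{\left(j \right)} = \left(-4\right) 5 \left(-4\right) = \left(-20\right) \left(-4\right) = 80$)
$q = -475$ ($q = -555 + 80 = -475$)
$W = \sqrt{653}$ ($W = \sqrt{1128 - 475} = \sqrt{653} \approx 25.554$)
$z = \sqrt{653} \approx 25.554$
$-3730 - \left(2319 - z\right) = -3730 - \left(2319 - \sqrt{653}\right) = -6049 + \sqrt{653}$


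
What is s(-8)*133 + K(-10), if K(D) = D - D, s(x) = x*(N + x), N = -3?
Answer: 11704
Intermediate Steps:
s(x) = x*(-3 + x)
K(D) = 0
s(-8)*133 + K(-10) = -8*(-3 - 8)*133 + 0 = -8*(-11)*133 + 0 = 88*133 + 0 = 11704 + 0 = 11704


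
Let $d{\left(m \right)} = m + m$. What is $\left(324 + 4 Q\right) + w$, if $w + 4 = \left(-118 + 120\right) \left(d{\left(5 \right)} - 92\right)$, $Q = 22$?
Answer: $244$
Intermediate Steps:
$d{\left(m \right)} = 2 m$
$w = -168$ ($w = -4 + \left(-118 + 120\right) \left(2 \cdot 5 - 92\right) = -4 + 2 \left(10 - 92\right) = -4 + 2 \left(-82\right) = -4 - 164 = -168$)
$\left(324 + 4 Q\right) + w = \left(324 + 4 \cdot 22\right) - 168 = \left(324 + 88\right) - 168 = 412 - 168 = 244$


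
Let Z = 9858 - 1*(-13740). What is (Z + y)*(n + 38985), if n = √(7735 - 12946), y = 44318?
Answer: 2647705260 + 203748*I*√579 ≈ 2.6477e+9 + 4.9027e+6*I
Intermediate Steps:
n = 3*I*√579 (n = √(-5211) = 3*I*√579 ≈ 72.187*I)
Z = 23598 (Z = 9858 + 13740 = 23598)
(Z + y)*(n + 38985) = (23598 + 44318)*(3*I*√579 + 38985) = 67916*(38985 + 3*I*√579) = 2647705260 + 203748*I*√579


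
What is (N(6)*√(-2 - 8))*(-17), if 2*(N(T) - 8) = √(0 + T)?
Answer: 17*I*(-√15 - 8*√10) ≈ -495.91*I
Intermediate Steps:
N(T) = 8 + √T/2 (N(T) = 8 + √(0 + T)/2 = 8 + √T/2)
(N(6)*√(-2 - 8))*(-17) = ((8 + √6/2)*√(-2 - 8))*(-17) = ((8 + √6/2)*√(-10))*(-17) = ((8 + √6/2)*(I*√10))*(-17) = (I*√10*(8 + √6/2))*(-17) = -17*I*√10*(8 + √6/2)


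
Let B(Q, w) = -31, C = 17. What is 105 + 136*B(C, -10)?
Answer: -4111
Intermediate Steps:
105 + 136*B(C, -10) = 105 + 136*(-31) = 105 - 4216 = -4111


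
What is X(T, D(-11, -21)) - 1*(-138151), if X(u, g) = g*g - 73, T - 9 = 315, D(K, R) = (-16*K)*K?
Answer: 3886174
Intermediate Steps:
D(K, R) = -16*K²
T = 324 (T = 9 + 315 = 324)
X(u, g) = -73 + g² (X(u, g) = g² - 73 = -73 + g²)
X(T, D(-11, -21)) - 1*(-138151) = (-73 + (-16*(-11)²)²) - 1*(-138151) = (-73 + (-16*121)²) + 138151 = (-73 + (-1936)²) + 138151 = (-73 + 3748096) + 138151 = 3748023 + 138151 = 3886174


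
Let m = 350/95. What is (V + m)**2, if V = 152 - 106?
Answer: 891136/361 ≈ 2468.5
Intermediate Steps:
V = 46
m = 70/19 (m = 350*(1/95) = 70/19 ≈ 3.6842)
(V + m)**2 = (46 + 70/19)**2 = (944/19)**2 = 891136/361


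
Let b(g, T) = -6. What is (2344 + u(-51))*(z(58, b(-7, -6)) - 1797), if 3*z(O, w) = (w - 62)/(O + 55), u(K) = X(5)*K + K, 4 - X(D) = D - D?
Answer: -1272725339/339 ≈ -3.7544e+6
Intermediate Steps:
X(D) = 4 (X(D) = 4 - (D - D) = 4 - 1*0 = 4 + 0 = 4)
u(K) = 5*K (u(K) = 4*K + K = 5*K)
z(O, w) = (-62 + w)/(3*(55 + O)) (z(O, w) = ((w - 62)/(O + 55))/3 = ((-62 + w)/(55 + O))/3 = (-62 + w)/(3*(55 + O)))
(2344 + u(-51))*(z(58, b(-7, -6)) - 1797) = (2344 + 5*(-51))*((-62 - 6)/(3*(55 + 58)) - 1797) = (2344 - 255)*((⅓)*(-68)/113 - 1797) = 2089*((⅓)*(1/113)*(-68) - 1797) = 2089*(-68/339 - 1797) = 2089*(-609251/339) = -1272725339/339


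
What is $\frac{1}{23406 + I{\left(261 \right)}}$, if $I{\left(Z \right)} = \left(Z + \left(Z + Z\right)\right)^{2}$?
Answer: $\frac{1}{636495} \approx 1.5711 \cdot 10^{-6}$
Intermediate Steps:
$I{\left(Z \right)} = 9 Z^{2}$ ($I{\left(Z \right)} = \left(Z + 2 Z\right)^{2} = \left(3 Z\right)^{2} = 9 Z^{2}$)
$\frac{1}{23406 + I{\left(261 \right)}} = \frac{1}{23406 + 9 \cdot 261^{2}} = \frac{1}{23406 + 9 \cdot 68121} = \frac{1}{23406 + 613089} = \frac{1}{636495}$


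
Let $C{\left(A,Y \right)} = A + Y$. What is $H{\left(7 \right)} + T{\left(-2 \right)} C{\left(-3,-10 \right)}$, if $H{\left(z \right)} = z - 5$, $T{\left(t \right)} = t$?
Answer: $28$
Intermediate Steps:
$H{\left(z \right)} = -5 + z$ ($H{\left(z \right)} = z - 5 = -5 + z$)
$H{\left(7 \right)} + T{\left(-2 \right)} C{\left(-3,-10 \right)} = \left(-5 + 7\right) - 2 \left(-3 - 10\right) = 2 - -26 = 2 + 26 = 28$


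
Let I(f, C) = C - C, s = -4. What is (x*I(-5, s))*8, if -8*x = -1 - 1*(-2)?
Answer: 0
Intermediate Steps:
I(f, C) = 0
x = -1/8 (x = -(-1 - 1*(-2))/8 = -(-1 + 2)/8 = -1/8*1 = -1/8 ≈ -0.12500)
(x*I(-5, s))*8 = -1/8*0*8 = 0*8 = 0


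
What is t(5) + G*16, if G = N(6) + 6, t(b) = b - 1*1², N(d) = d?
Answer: 196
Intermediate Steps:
t(b) = -1 + b (t(b) = b - 1*1 = b - 1 = -1 + b)
G = 12 (G = 6 + 6 = 12)
t(5) + G*16 = (-1 + 5) + 12*16 = 4 + 192 = 196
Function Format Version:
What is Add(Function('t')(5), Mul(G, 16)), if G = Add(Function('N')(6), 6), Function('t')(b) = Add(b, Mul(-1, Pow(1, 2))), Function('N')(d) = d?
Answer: 196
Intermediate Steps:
Function('t')(b) = Add(-1, b) (Function('t')(b) = Add(b, Mul(-1, 1)) = Add(b, -1) = Add(-1, b))
G = 12 (G = Add(6, 6) = 12)
Add(Function('t')(5), Mul(G, 16)) = Add(Add(-1, 5), Mul(12, 16)) = Add(4, 192) = 196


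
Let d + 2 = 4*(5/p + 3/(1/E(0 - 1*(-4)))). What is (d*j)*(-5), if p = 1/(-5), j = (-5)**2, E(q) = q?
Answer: 6750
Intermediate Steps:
j = 25
p = -1/5 ≈ -0.20000
d = -54 (d = -2 + 4*(5/(-1/5) + 3/(1/(0 - 1*(-4)))) = -2 + 4*(5*(-5) + 3/(1/(0 + 4))) = -2 + 4*(-25 + 3/(1/4)) = -2 + 4*(-25 + 3*4) = -2 + 4*(-25 + 12) = -2 + 4*(-13) = -2 - 52 = -54)
(d*j)*(-5) = -54*25*(-5) = -1350*(-5) = 6750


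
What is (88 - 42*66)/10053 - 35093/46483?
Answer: -477550301/467293599 ≈ -1.0219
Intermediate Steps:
(88 - 42*66)/10053 - 35093/46483 = (88 - 2772)*(1/10053) - 35093*1/46483 = -2684*1/10053 - 35093/46483 = -2684/10053 - 35093/46483 = -477550301/467293599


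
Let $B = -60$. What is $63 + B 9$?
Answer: $-477$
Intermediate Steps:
$63 + B 9 = 63 - 540 = -477$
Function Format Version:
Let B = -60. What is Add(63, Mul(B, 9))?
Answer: -477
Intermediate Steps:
Add(63, Mul(B, 9)) = Add(63, Mul(-60, 9)) = Add(63, -540) = -477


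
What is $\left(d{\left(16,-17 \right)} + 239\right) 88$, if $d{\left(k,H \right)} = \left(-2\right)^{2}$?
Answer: $21384$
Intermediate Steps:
$d{\left(k,H \right)} = 4$
$\left(d{\left(16,-17 \right)} + 239\right) 88 = \left(4 + 239\right) 88 = 243 \cdot 88 = 21384$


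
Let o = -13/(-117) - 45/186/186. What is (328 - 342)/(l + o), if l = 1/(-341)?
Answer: -5327784/40673 ≈ -130.99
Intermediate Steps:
o = 3799/34596 (o = -13*(-1/117) - 45*1/186*(1/186) = ⅑ - 15/62*1/186 = ⅑ - 5/3844 = 3799/34596 ≈ 0.10981)
l = -1/341 ≈ -0.0029326
(328 - 342)/(l + o) = (328 - 342)/(-1/341 + 3799/34596) = -14/40673/380556 = -14*380556/40673 = -5327784/40673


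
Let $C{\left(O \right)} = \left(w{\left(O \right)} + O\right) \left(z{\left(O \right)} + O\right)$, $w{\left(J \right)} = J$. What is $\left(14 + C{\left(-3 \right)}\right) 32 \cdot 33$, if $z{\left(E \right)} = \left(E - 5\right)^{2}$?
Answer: $-371712$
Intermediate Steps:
$z{\left(E \right)} = \left(-5 + E\right)^{2}$
$C{\left(O \right)} = 2 O \left(O + \left(-5 + O\right)^{2}\right)$ ($C{\left(O \right)} = \left(O + O\right) \left(\left(-5 + O\right)^{2} + O\right) = 2 O \left(O + \left(-5 + O\right)^{2}\right)$)
$\left(14 + C{\left(-3 \right)}\right) 32 \cdot 33 = \left(14 + 2 \left(-3\right) \left(-3 + \left(-5 - 3\right)^{2}\right)\right) 32 \cdot 33 = \left(14 + 2 \left(-3\right) \left(-3 + \left(-8\right)^{2}\right)\right) 32 \cdot 33 = \left(14 + 2 \left(-3\right) \left(-3 + 64\right)\right) 32 \cdot 33 = \left(14 + 2 \left(-3\right) 61\right) 32 \cdot 33 = \left(14 - 366\right) 32 \cdot 33 = \left(-352\right) 32 \cdot 33 = \left(-11264\right) 33 = -371712$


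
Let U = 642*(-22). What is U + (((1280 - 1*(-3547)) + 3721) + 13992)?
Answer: 8416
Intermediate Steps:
U = -14124
U + (((1280 - 1*(-3547)) + 3721) + 13992) = -14124 + (((1280 - 1*(-3547)) + 3721) + 13992) = -14124 + (((1280 + 3547) + 3721) + 13992) = -14124 + ((4827 + 3721) + 13992) = -14124 + (8548 + 13992) = -14124 + 22540 = 8416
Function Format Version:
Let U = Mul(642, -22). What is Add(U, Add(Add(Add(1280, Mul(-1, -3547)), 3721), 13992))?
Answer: 8416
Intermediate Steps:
U = -14124
Add(U, Add(Add(Add(1280, Mul(-1, -3547)), 3721), 13992)) = Add(-14124, Add(Add(Add(1280, Mul(-1, -3547)), 3721), 13992)) = Add(-14124, Add(Add(Add(1280, 3547), 3721), 13992)) = Add(-14124, Add(Add(4827, 3721), 13992)) = Add(-14124, Add(8548, 13992)) = Add(-14124, 22540) = 8416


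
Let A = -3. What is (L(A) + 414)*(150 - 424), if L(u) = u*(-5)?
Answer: -117546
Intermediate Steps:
L(u) = -5*u
(L(A) + 414)*(150 - 424) = (-5*(-3) + 414)*(150 - 424) = (15 + 414)*(-274) = 429*(-274) = -117546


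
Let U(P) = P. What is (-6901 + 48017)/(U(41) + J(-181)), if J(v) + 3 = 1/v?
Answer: 7441996/6877 ≈ 1082.2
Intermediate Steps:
J(v) = -3 + 1/v
(-6901 + 48017)/(U(41) + J(-181)) = (-6901 + 48017)/(41 + (-3 + 1/(-181))) = 41116/(41 + (-3 - 1/181)) = 41116/(41 - 544/181) = 41116/(6877/181) = 41116*(181/6877) = 7441996/6877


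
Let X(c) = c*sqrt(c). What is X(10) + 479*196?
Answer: 93884 + 10*sqrt(10) ≈ 93916.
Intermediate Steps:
X(c) = c**(3/2)
X(10) + 479*196 = 10**(3/2) + 479*196 = 10*sqrt(10) + 93884 = 93884 + 10*sqrt(10)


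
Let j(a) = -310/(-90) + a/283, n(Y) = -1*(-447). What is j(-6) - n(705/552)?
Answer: -1129790/2547 ≈ -443.58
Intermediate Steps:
n(Y) = 447
j(a) = 31/9 + a/283 (j(a) = -310*(-1/90) + a*(1/283) = 31/9 + a/283)
j(-6) - n(705/552) = (31/9 + (1/283)*(-6)) - 1*447 = (31/9 - 6/283) - 447 = 8719/2547 - 447 = -1129790/2547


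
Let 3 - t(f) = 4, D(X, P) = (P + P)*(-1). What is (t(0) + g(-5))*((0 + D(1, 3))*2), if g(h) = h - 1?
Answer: 84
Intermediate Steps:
D(X, P) = -2*P (D(X, P) = (2*P)*(-1) = -2*P)
g(h) = -1 + h
t(f) = -1 (t(f) = 3 - 1*4 = 3 - 4 = -1)
(t(0) + g(-5))*((0 + D(1, 3))*2) = (-1 + (-1 - 5))*((0 - 2*3)*2) = (-1 - 6)*((0 - 6)*2) = -(-42)*2 = -7*(-12) = 84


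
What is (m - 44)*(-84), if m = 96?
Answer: -4368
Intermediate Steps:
(m - 44)*(-84) = (96 - 44)*(-84) = 52*(-84) = -4368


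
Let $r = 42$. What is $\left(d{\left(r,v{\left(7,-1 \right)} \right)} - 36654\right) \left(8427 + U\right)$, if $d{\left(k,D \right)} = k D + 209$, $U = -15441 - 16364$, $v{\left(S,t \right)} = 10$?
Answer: $842192450$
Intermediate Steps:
$U = -31805$ ($U = -15441 - 16364 = -31805$)
$d{\left(k,D \right)} = 209 + D k$ ($d{\left(k,D \right)} = D k + 209 = 209 + D k$)
$\left(d{\left(r,v{\left(7,-1 \right)} \right)} - 36654\right) \left(8427 + U\right) = \left(\left(209 + 10 \cdot 42\right) - 36654\right) \left(8427 - 31805\right) = \left(\left(209 + 420\right) - 36654\right) \left(-23378\right) = \left(629 - 36654\right) \left(-23378\right) = \left(-36025\right) \left(-23378\right) = 842192450$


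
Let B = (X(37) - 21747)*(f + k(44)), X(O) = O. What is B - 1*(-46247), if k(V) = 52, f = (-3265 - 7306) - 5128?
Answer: 339742617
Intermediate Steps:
f = -15699 (f = -10571 - 5128 = -15699)
B = 339696370 (B = (37 - 21747)*(-15699 + 52) = -21710*(-15647) = 339696370)
B - 1*(-46247) = 339696370 - 1*(-46247) = 339696370 + 46247 = 339742617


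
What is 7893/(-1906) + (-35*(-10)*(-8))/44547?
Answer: -356946271/84906582 ≈ -4.2040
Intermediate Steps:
7893/(-1906) + (-35*(-10)*(-8))/44547 = 7893*(-1/1906) + (350*(-8))*(1/44547) = -7893/1906 - 2800*1/44547 = -7893/1906 - 2800/44547 = -356946271/84906582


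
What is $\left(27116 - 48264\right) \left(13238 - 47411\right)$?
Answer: $722690604$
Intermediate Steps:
$\left(27116 - 48264\right) \left(13238 - 47411\right) = \left(-21148\right) \left(-34173\right) = 722690604$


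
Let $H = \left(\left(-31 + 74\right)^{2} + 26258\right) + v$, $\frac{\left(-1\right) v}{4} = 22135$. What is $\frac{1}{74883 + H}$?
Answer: $\frac{1}{14450} \approx 6.9204 \cdot 10^{-5}$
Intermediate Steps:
$v = -88540$ ($v = \left(-4\right) 22135 = -88540$)
$H = -60433$ ($H = \left(\left(-31 + 74\right)^{2} + 26258\right) - 88540 = \left(43^{2} + 26258\right) - 88540 = \left(1849 + 26258\right) - 88540 = 28107 - 88540 = -60433$)
$\frac{1}{74883 + H} = \frac{1}{74883 - 60433} = \frac{1}{14450}$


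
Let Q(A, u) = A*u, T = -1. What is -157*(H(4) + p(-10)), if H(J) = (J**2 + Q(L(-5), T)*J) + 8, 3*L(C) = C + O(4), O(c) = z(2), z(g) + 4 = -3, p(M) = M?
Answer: -4710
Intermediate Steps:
z(g) = -7 (z(g) = -4 - 3 = -7)
O(c) = -7
L(C) = -7/3 + C/3 (L(C) = (C - 7)/3 = (-7 + C)/3 = -7/3 + C/3)
H(J) = 8 + J**2 + 4*J (H(J) = (J**2 + ((-7/3 + (1/3)*(-5))*(-1))*J) + 8 = (J**2 + ((-7/3 - 5/3)*(-1))*J) + 8 = (J**2 + (-4*(-1))*J) + 8 = (J**2 + 4*J) + 8 = 8 + J**2 + 4*J)
-157*(H(4) + p(-10)) = -157*((8 + 4**2 + 4*4) - 10) = -157*((8 + 16 + 16) - 10) = -157*(40 - 10) = -157*30 = -4710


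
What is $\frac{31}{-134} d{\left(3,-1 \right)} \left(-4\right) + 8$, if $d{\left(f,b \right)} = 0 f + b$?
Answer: $\frac{474}{67} \approx 7.0746$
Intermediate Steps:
$d{\left(f,b \right)} = b$ ($d{\left(f,b \right)} = 0 + b = b$)
$\frac{31}{-134} d{\left(3,-1 \right)} \left(-4\right) + 8 = \frac{31}{-134} \left(\left(-1\right) \left(-4\right)\right) + 8 = 31 \left(- \frac{1}{134}\right) 4 + 8 = \left(- \frac{31}{134}\right) 4 + 8 = - \frac{62}{67} + 8 = \frac{474}{67}$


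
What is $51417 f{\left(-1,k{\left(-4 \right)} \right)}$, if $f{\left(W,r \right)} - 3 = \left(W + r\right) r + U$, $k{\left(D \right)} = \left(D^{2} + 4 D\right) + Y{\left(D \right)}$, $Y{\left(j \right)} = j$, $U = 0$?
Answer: $1182591$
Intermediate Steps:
$k{\left(D \right)} = D^{2} + 5 D$ ($k{\left(D \right)} = \left(D^{2} + 4 D\right) + D = D^{2} + 5 D$)
$f{\left(W,r \right)} = 3 + r \left(W + r\right)$ ($f{\left(W,r \right)} = 3 + \left(\left(W + r\right) r + 0\right) = 3 + \left(r \left(W + r\right) + 0\right) = 3 + r \left(W + r\right)$)
$51417 f{\left(-1,k{\left(-4 \right)} \right)} = 51417 \left(3 + \left(- 4 \left(5 - 4\right)\right)^{2} - - 4 \left(5 - 4\right)\right) = 51417 \left(3 + \left(\left(-4\right) 1\right)^{2} - \left(-4\right) 1\right) = 51417 \left(3 + \left(-4\right)^{2} - -4\right) = 51417 \left(3 + 16 + 4\right) = 51417 \cdot 23 = 1182591$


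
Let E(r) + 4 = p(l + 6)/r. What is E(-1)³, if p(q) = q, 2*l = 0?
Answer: -1000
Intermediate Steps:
l = 0 (l = (½)*0 = 0)
E(r) = -4 + 6/r (E(r) = -4 + (0 + 6)/r = -4 + 6/r)
E(-1)³ = (-4 + 6/(-1))³ = (-4 + 6*(-1))³ = (-4 - 6)³ = (-10)³ = -1000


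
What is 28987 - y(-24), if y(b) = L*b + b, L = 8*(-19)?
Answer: 25363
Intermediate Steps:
L = -152
y(b) = -151*b (y(b) = -152*b + b = -151*b)
28987 - y(-24) = 28987 - (-151)*(-24) = 28987 - 1*3624 = 28987 - 3624 = 25363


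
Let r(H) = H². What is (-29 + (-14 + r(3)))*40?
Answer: -1360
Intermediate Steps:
(-29 + (-14 + r(3)))*40 = (-29 + (-14 + 3²))*40 = (-29 + (-14 + 9))*40 = (-29 - 5)*40 = -34*40 = -1360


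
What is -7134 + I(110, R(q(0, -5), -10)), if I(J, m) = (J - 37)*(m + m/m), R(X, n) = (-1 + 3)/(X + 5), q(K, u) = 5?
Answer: -35232/5 ≈ -7046.4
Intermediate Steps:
R(X, n) = 2/(5 + X)
I(J, m) = (1 + m)*(-37 + J) (I(J, m) = (-37 + J)*(m + 1) = (-37 + J)*(1 + m) = (1 + m)*(-37 + J))
-7134 + I(110, R(q(0, -5), -10)) = -7134 + (-37 + 110 - 74/(5 + 5) + 110*(2/(5 + 5))) = -7134 + (-37 + 110 - 74/10 + 110*(2/10)) = -7134 + (-37 + 110 - 74/10 + 110*(2*(⅒))) = -7134 + (-37 + 110 - 37*⅕ + 110*(⅕)) = -7134 + (-37 + 110 - 37/5 + 22) = -7134 + 438/5 = -35232/5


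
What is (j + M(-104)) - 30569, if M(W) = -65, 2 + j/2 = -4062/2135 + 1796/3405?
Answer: -8909931838/290787 ≈ -30641.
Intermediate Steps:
j = -1962880/290787 (j = -4 + 2*(-4062/2135 + 1796/3405) = -4 + 2*(-399866/290787) = -4 - 799732/290787 = -1962880/290787 ≈ -6.7502)
(j + M(-104)) - 30569 = (-1962880/290787 - 65) - 30569 = -20864035/290787 - 30569 = -8909931838/290787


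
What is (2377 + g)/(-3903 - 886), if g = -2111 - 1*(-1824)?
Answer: -2090/4789 ≈ -0.43642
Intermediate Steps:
g = -287 (g = -2111 + 1824 = -287)
(2377 + g)/(-3903 - 886) = (2377 - 287)/(-3903 - 886) = 2090/(-4789) = 2090*(-1/4789) = -2090/4789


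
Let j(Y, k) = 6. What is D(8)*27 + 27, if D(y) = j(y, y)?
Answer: 189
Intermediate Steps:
D(y) = 6
D(8)*27 + 27 = 6*27 + 27 = 162 + 27 = 189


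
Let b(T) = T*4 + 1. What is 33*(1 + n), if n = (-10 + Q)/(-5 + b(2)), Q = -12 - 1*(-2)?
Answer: -132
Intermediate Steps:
b(T) = 1 + 4*T (b(T) = 4*T + 1 = 1 + 4*T)
Q = -10 (Q = -12 + 2 = -10)
n = -5 (n = (-10 - 10)/(-5 + (1 + 4*2)) = -20/(-5 + (1 + 8)) = -20/(-5 + 9) = -20/4 = -20*¼ = -5)
33*(1 + n) = 33*(1 - 5) = 33*(-4) = -132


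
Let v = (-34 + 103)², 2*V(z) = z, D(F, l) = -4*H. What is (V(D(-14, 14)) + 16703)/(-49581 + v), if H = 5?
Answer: -16693/44820 ≈ -0.37245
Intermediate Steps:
D(F, l) = -20 (D(F, l) = -4*5 = -20)
V(z) = z/2
v = 4761 (v = 69² = 4761)
(V(D(-14, 14)) + 16703)/(-49581 + v) = ((½)*(-20) + 16703)/(-49581 + 4761) = (-10 + 16703)/(-44820) = 16693*(-1/44820) = -16693/44820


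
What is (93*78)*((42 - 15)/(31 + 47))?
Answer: 2511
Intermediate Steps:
(93*78)*((42 - 15)/(31 + 47)) = 7254*(27/78) = 7254*(27*(1/78)) = 7254*(9/26) = 2511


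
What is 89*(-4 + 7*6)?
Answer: 3382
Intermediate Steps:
89*(-4 + 7*6) = 89*(-4 + 42) = 89*38 = 3382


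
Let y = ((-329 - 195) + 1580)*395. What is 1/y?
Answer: 1/417120 ≈ 2.3974e-6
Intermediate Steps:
y = 417120 (y = (-524 + 1580)*395 = 1056*395 = 417120)
1/y = 1/417120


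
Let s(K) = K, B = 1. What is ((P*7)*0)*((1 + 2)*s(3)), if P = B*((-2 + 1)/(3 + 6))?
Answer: 0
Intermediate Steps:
P = -⅑ (P = 1*((-2 + 1)/(3 + 6)) = 1*(-1/9) = 1*(-1*⅑) = 1*(-⅑) = -⅑ ≈ -0.11111)
((P*7)*0)*((1 + 2)*s(3)) = (-⅑*7*0)*((1 + 2)*3) = (-7/9*0)*(3*3) = 0*9 = 0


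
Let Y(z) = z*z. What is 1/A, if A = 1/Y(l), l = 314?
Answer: 98596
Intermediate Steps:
Y(z) = z**2
A = 1/98596 (A = 1/(314**2) = 1/98596 ≈ 1.0142e-5)
1/A = 1/(1/98596) = 98596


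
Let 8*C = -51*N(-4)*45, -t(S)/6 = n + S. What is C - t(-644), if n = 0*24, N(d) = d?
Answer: -5433/2 ≈ -2716.5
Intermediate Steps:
n = 0
t(S) = -6*S (t(S) = -6*(0 + S) = -6*S)
C = 2295/2 (C = (-51*(-4)*45)/8 = (204*45)/8 = (⅛)*9180 = 2295/2 ≈ 1147.5)
C - t(-644) = 2295/2 - (-6)*(-644) = 2295/2 - 1*3864 = 2295/2 - 3864 = -5433/2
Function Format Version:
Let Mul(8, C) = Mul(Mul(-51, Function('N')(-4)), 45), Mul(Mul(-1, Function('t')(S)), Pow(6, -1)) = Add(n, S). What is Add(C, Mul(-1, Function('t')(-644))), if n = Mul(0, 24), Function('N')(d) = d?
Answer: Rational(-5433, 2) ≈ -2716.5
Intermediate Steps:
n = 0
Function('t')(S) = Mul(-6, S) (Function('t')(S) = Mul(-6, Add(0, S)) = Mul(-6, S))
C = Rational(2295, 2) (C = Mul(Rational(1, 8), Mul(Mul(-51, -4), 45)) = Mul(Rational(1, 8), Mul(204, 45)) = Mul(Rational(1, 8), 9180) = Rational(2295, 2) ≈ 1147.5)
Add(C, Mul(-1, Function('t')(-644))) = Add(Rational(2295, 2), Mul(-1, Mul(-6, -644))) = Add(Rational(2295, 2), Mul(-1, 3864)) = Add(Rational(2295, 2), -3864) = Rational(-5433, 2)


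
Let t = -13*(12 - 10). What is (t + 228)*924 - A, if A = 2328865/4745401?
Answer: 885717276983/4745401 ≈ 1.8665e+5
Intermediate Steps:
A = 2328865/4745401 (A = 2328865*(1/4745401) = 2328865/4745401 ≈ 0.49076)
t = -26 (t = -13*2 = -26)
(t + 228)*924 - A = (-26 + 228)*924 - 1*2328865/4745401 = 202*924 - 2328865/4745401 = 186648 - 2328865/4745401 = 885717276983/4745401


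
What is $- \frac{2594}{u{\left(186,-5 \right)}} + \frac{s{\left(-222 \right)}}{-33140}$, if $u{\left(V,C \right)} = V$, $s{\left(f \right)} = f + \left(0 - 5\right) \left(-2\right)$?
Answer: $- \frac{10740716}{770505} \approx -13.94$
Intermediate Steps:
$s{\left(f \right)} = 10 + f$ ($s{\left(f \right)} = f - -10 = f + 10 = 10 + f$)
$- \frac{2594}{u{\left(186,-5 \right)}} + \frac{s{\left(-222 \right)}}{-33140} = - \frac{2594}{186} + \frac{10 - 222}{-33140} = \left(-2594\right) \frac{1}{186} - - \frac{53}{8285} = - \frac{1297}{93} + \frac{53}{8285} = - \frac{10740716}{770505}$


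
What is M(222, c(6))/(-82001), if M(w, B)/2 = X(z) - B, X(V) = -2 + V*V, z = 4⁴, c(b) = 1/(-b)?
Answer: -393205/246003 ≈ -1.5984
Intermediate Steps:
c(b) = -1/b
z = 256
X(V) = -2 + V²
M(w, B) = 131068 - 2*B (M(w, B) = 2*((-2 + 256²) - B) = 2*((-2 + 65536) - B) = 2*(65534 - B) = 131068 - 2*B)
M(222, c(6))/(-82001) = (131068 - (-2)/6)/(-82001) = (131068 - (-2)/6)*(-1/82001) = (131068 - 2*(-⅙))*(-1/82001) = (131068 + ⅓)*(-1/82001) = (393205/3)*(-1/82001) = -393205/246003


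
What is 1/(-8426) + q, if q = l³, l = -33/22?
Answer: -113755/33704 ≈ -3.3751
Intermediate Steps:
l = -3/2 (l = -33*1/22 = -3/2 ≈ -1.5000)
q = -27/8 (q = (-3/2)³ = -27/8 ≈ -3.3750)
1/(-8426) + q = 1/(-8426) - 27/8 = -1/8426 - 27/8 = -113755/33704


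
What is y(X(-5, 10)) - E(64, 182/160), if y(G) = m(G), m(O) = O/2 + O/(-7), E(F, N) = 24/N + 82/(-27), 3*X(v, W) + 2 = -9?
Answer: -95191/4914 ≈ -19.371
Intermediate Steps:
X(v, W) = -11/3 (X(v, W) = -⅔ + (⅓)*(-9) = -⅔ - 3 = -11/3)
E(F, N) = -82/27 + 24/N (E(F, N) = 24/N + 82*(-1/27) = 24/N - 82/27 = -82/27 + 24/N)
m(O) = 5*O/14 (m(O) = O*(½) + O*(-⅐) = O/2 - O/7 = 5*O/14)
y(G) = 5*G/14
y(X(-5, 10)) - E(64, 182/160) = (5/14)*(-11/3) - (-82/27 + 24/((182/160))) = -55/42 - (-82/27 + 24/((182*(1/160)))) = -55/42 - (-82/27 + 24/(91/80)) = -55/42 - (-82/27 + 24*(80/91)) = -55/42 - (-82/27 + 1920/91) = -55/42 - 1*44378/2457 = -55/42 - 44378/2457 = -95191/4914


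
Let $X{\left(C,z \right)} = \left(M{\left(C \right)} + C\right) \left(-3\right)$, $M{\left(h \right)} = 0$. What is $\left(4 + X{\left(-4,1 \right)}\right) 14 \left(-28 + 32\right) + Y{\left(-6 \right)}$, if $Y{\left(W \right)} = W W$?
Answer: $932$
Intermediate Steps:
$Y{\left(W \right)} = W^{2}$
$X{\left(C,z \right)} = - 3 C$ ($X{\left(C,z \right)} = \left(0 + C\right) \left(-3\right) = C \left(-3\right) = - 3 C$)
$\left(4 + X{\left(-4,1 \right)}\right) 14 \left(-28 + 32\right) + Y{\left(-6 \right)} = \left(4 - -12\right) 14 \left(-28 + 32\right) + \left(-6\right)^{2} = \left(4 + 12\right) 14 \cdot 4 + 36 = 16 \cdot 14 \cdot 4 + 36 = 224 \cdot 4 + 36 = 896 + 36 = 932$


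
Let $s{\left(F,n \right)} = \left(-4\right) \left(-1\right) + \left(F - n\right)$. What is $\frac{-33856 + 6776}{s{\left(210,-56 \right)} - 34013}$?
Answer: $\frac{27080}{33743} \approx 0.80254$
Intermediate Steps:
$s{\left(F,n \right)} = 4 + F - n$ ($s{\left(F,n \right)} = 4 + \left(F - n\right) = 4 + F - n$)
$\frac{-33856 + 6776}{s{\left(210,-56 \right)} - 34013} = \frac{-33856 + 6776}{\left(4 + 210 - -56\right) - 34013} = - \frac{27080}{\left(4 + 210 + 56\right) - 34013} = - \frac{27080}{270 - 34013} = - \frac{27080}{-33743} = \left(-27080\right) \left(- \frac{1}{33743}\right) = \frac{27080}{33743}$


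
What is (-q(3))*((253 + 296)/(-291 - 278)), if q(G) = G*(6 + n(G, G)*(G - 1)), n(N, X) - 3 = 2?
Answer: 26352/569 ≈ 46.313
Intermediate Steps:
n(N, X) = 5 (n(N, X) = 3 + 2 = 5)
q(G) = G*(1 + 5*G) (q(G) = G*(6 + 5*(G - 1)) = G*(6 + 5*(-1 + G)) = G*(6 + (-5 + 5*G)) = G*(1 + 5*G))
(-q(3))*((253 + 296)/(-291 - 278)) = (-3*(1 + 5*3))*((253 + 296)/(-291 - 278)) = (-3*(1 + 15))*(549/(-569)) = (-3*16)*(549*(-1/569)) = -1*48*(-549/569) = -48*(-549/569) = 26352/569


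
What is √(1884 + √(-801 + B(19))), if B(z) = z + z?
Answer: √(1884 + I*√763) ≈ 43.406 + 0.3182*I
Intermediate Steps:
B(z) = 2*z
√(1884 + √(-801 + B(19))) = √(1884 + √(-801 + 2*19)) = √(1884 + √(-801 + 38)) = √(1884 + √(-763)) = √(1884 + I*√763)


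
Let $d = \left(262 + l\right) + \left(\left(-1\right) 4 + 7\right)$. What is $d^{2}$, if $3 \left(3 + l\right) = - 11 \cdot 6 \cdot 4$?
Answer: $30276$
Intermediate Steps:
$l = -91$ ($l = -3 + \frac{\left(-11\right) 6 \cdot 4}{3} = -3 + \frac{\left(-11\right) 24}{3} = -3 + \frac{1}{3} \left(-264\right) = -3 - 88 = -91$)
$d = 174$ ($d = \left(262 - 91\right) + \left(\left(-1\right) 4 + 7\right) = 171 + \left(-4 + 7\right) = 171 + 3 = 174$)
$d^{2} = 174^{2} = 30276$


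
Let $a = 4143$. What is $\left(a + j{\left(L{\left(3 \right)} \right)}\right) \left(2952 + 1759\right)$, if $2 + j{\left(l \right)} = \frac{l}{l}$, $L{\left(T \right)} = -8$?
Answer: $19512962$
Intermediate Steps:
$j{\left(l \right)} = -1$ ($j{\left(l \right)} = -2 + \frac{l}{l} = -2 + 1 = -1$)
$\left(a + j{\left(L{\left(3 \right)} \right)}\right) \left(2952 + 1759\right) = \left(4143 - 1\right) \left(2952 + 1759\right) = 4142 \cdot 4711 = 19512962$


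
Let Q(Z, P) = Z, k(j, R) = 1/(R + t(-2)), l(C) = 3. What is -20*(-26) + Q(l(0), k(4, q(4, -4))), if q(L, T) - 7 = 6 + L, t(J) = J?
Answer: 523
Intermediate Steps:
q(L, T) = 13 + L (q(L, T) = 7 + (6 + L) = 13 + L)
k(j, R) = 1/(-2 + R) (k(j, R) = 1/(R - 2) = 1/(-2 + R))
-20*(-26) + Q(l(0), k(4, q(4, -4))) = -20*(-26) + 3 = 520 + 3 = 523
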